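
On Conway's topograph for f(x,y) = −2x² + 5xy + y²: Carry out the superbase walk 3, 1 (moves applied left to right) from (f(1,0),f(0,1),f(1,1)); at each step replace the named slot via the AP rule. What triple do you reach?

start (-2,1,4) = (f(1,0),f(0,1),f(1,1))
replace slot 3: 2·((-2)+1) − 4 = -6 → (-2,1,-6)
replace slot 1: 2·(1+(-6)) − (-2) = -8 → (-8,1,-6)

-8,1,-6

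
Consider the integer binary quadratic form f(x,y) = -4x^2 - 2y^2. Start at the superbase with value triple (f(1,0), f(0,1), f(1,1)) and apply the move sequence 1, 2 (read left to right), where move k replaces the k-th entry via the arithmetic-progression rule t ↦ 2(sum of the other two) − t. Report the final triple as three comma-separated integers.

start (-4,-2,-6) = (f(1,0),f(0,1),f(1,1))
replace slot 1: 2·((-2)+(-6)) − (-4) = -12 → (-12,-2,-6)
replace slot 2: 2·((-12)+(-6)) − (-2) = -34 → (-12,-34,-6)

-12,-34,-6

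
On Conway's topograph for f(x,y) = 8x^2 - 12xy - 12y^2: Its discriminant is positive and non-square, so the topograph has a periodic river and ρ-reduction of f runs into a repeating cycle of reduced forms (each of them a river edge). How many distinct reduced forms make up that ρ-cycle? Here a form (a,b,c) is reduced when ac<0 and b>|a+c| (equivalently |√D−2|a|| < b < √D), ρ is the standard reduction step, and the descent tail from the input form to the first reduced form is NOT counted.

D = 528, ⌊√D⌋ = 22
descent: ρ → (-12,12,8)  [lands on river]
river: ρ → (8,20,-4)
river: ρ → (-4,20,8)
river: ρ → (8,12,-12)
ρ-cycle length = 4 (tail of 1 descent step not counted)

4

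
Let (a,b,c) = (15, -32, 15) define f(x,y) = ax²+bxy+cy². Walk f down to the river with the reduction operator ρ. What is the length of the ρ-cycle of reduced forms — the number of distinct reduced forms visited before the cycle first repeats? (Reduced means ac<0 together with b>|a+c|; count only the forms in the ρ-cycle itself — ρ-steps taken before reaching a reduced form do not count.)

D = 124, ⌊√D⌋ = 11
descent: ρ → (15,2,-2)
descent: ρ → (-2,10,3)  [lands on river]
river: ρ → (3,8,-5)
river: ρ → (-5,2,6)
river: ρ → (6,10,-1)
river: ρ → (-1,10,6)
river: ρ → (6,2,-5)
river: ρ → (-5,8,3)
river: ρ → (3,10,-2)
ρ-cycle length = 8 (tail of 2 descent steps not counted)

8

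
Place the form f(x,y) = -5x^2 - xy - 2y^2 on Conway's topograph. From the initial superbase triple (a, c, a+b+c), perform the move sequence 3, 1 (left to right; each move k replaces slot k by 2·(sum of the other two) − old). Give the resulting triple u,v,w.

start (-5,-2,-8) = (f(1,0),f(0,1),f(1,1))
replace slot 3: 2·((-5)+(-2)) − (-8) = -6 → (-5,-2,-6)
replace slot 1: 2·((-2)+(-6)) − (-5) = -11 → (-11,-2,-6)

-11,-2,-6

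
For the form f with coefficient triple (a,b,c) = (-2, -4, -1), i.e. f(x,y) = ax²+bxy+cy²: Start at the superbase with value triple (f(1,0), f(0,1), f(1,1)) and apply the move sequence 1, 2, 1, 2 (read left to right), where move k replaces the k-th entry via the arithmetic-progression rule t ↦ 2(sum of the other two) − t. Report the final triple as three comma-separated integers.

start (-2,-1,-7) = (f(1,0),f(0,1),f(1,1))
replace slot 1: 2·((-1)+(-7)) − (-2) = -14 → (-14,-1,-7)
replace slot 2: 2·((-14)+(-7)) − (-1) = -41 → (-14,-41,-7)
replace slot 1: 2·((-41)+(-7)) − (-14) = -82 → (-82,-41,-7)
replace slot 2: 2·((-82)+(-7)) − (-41) = -137 → (-82,-137,-7)

-82,-137,-7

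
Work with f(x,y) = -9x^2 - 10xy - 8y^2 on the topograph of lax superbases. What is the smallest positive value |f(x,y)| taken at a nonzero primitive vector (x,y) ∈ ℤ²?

translate: b→-8 (≡10 mod 18), so (9,10,8)→(9,-8,7)
flip: (9,-8,7)→(7,8,9)
translate: b→-6 (≡8 mod 14), so (7,8,9)→(7,-6,8)
reduced (well bottom): (7,-6,8) with a≤c, −a<b≤a
well minimum |f| = |-7| = 7 (negative-definite)

7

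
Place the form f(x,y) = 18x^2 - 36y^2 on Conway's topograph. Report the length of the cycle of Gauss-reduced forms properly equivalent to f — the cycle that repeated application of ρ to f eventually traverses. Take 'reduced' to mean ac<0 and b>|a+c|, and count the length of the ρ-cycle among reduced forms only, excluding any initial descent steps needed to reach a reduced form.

D = 2592, ⌊√D⌋ = 50
descent: ρ → (-36,0,18)
descent: ρ → (18,36,-18)  [lands on river]
river: ρ → (-18,36,18)
ρ-cycle length = 2 (tail of 2 descent steps not counted)

2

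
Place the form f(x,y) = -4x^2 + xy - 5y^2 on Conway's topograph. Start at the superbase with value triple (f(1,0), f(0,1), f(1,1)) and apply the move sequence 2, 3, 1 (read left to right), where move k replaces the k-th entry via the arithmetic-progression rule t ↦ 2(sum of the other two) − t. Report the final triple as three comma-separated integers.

start (-4,-5,-8) = (f(1,0),f(0,1),f(1,1))
replace slot 2: 2·((-4)+(-8)) − (-5) = -19 → (-4,-19,-8)
replace slot 3: 2·((-4)+(-19)) − (-8) = -38 → (-4,-19,-38)
replace slot 1: 2·((-19)+(-38)) − (-4) = -110 → (-110,-19,-38)

-110,-19,-38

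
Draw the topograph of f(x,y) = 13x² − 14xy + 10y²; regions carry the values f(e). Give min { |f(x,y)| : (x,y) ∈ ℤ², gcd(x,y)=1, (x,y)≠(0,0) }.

translate: b→12 (≡-14 mod 26), so (13,-14,10)→(13,12,9)
flip: (13,12,9)→(9,-12,13)
translate: b→6 (≡-12 mod 18), so (9,-12,13)→(9,6,10)
reduced (well bottom): (9,6,10) with a≤c, −a<b≤a
well minimum = a = 9

9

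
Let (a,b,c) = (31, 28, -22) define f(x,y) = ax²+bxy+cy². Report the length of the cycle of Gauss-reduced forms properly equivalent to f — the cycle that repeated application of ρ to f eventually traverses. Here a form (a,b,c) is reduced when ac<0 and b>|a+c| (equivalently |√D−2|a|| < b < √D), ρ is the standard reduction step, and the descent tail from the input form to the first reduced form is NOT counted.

D = 3512, ⌊√D⌋ = 59
river: ρ → (-22,16,37)
river: ρ → (37,58,-1)
river: ρ → (-1,58,37)
river: ρ → (37,16,-22)
river: ρ → (-22,28,31)
river: ρ → (31,34,-19)
river: ρ → (-19,42,23)
river: ρ → (23,50,-11)
river: ρ → (-11,38,47)
river: ρ → (47,56,-2)
river: ρ → (-2,56,47)
river: ρ → (47,38,-11)
river: ρ → (-11,50,23)
river: ρ → (23,42,-19)
river: ρ → (-19,34,31)
river: ρ → (31,28,-22)
ρ-cycle length = 16 (tail of 0 descent steps not counted)

16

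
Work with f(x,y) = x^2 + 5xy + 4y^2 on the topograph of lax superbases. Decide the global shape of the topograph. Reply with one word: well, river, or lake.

D = b²−4ac = 5² − 4·1·4 = 9
D = 3² is a perfect square ⇒ form factors over ℤ ⇒ lakes

lake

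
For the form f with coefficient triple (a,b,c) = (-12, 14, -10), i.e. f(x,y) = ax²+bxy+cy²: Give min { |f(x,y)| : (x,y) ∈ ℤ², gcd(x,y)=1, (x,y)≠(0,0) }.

translate: b→10 (≡-14 mod 24), so (12,-14,10)→(12,10,8)
flip: (12,10,8)→(8,-10,12)
translate: b→6 (≡-10 mod 16), so (8,-10,12)→(8,6,10)
reduced (well bottom): (8,6,10) with a≤c, −a<b≤a
well minimum |f| = |-8| = 8 (negative-definite)

8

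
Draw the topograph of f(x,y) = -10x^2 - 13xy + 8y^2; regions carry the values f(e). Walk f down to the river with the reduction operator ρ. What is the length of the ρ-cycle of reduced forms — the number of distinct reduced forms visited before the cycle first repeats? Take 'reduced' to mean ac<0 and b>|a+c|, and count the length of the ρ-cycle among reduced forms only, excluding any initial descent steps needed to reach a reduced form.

D = 489, ⌊√D⌋ = 22
descent: ρ → (8,13,-10)  [lands on river]
river: ρ → (-10,7,11)
river: ρ → (11,15,-6)
river: ρ → (-6,21,2)
river: ρ → (2,19,-16)
river: ρ → (-16,13,5)
river: ρ → (5,17,-10)
river: ρ → (-10,3,12)
river: ρ → (12,21,-1)
river: ρ → (-1,21,12)
river: ρ → (12,3,-10)
river: ρ → (-10,17,5)
river: ρ → (5,13,-16)
river: ρ → (-16,19,2)
river: ρ → (2,21,-6)
river: ρ → (-6,15,11)
river: ρ → (11,7,-10)
river: ρ → (-10,13,8)
river: ρ → (8,19,-4)
river: ρ → (-4,21,3)
river: ρ → (3,21,-4)
river: ρ → (-4,19,8)
ρ-cycle length = 22 (tail of 1 descent step not counted)

22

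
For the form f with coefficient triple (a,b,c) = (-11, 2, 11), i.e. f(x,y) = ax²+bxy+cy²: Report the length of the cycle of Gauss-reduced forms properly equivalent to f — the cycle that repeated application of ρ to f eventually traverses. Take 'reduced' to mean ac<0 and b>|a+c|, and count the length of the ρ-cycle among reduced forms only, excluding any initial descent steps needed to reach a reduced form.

D = 488, ⌊√D⌋ = 22
river: ρ → (11,20,-2)
river: ρ → (-2,20,11)
river: ρ → (11,2,-11)
river: ρ → (-11,20,2)
river: ρ → (2,20,-11)
river: ρ → (-11,2,11)
ρ-cycle length = 6 (tail of 0 descent steps not counted)

6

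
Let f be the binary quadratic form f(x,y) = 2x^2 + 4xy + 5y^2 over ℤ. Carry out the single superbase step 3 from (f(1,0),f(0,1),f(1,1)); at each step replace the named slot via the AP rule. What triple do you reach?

start (2,5,11) = (f(1,0),f(0,1),f(1,1))
replace slot 3: 2·(2+5) − 11 = 3 → (2,5,3)

2,5,3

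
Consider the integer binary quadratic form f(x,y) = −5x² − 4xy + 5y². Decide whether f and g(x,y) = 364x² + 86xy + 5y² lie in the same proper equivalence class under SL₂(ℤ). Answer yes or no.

D₁ = 116, D₂ = 116
river cycle of f (length 10): (5, 4, -5), (-5, 6, 4), (4, 10, -1), (-1, 10, 4), (4, 6, -5), (-5, 4, 5), (5, 6, -4), (-4, 10, 1), (1, 10, -4), (-4, 6, 5)
river cycle of g (length 10): (5, 4, -5), (-5, 6, 4), (4, 10, -1), (-1, 10, 4), (4, 6, -5), (-5, 4, 5), (5, 6, -4), (-4, 10, 1), (1, 10, -4), (-4, 6, 5)
cycles coincide ⇒ equivalent

yes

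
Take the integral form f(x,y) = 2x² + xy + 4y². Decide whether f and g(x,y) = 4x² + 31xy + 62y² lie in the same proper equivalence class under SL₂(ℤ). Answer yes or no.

D₁ = -31, D₂ = -31
f: reduced (well bottom): (2,1,4) with a≤c, −a<b≤a
g: translate: b→-1 (≡31 mod 8), so (4,31,62)→(4,-1,2)
g: flip: (4,-1,2)→(2,1,4)
g: reduced (well bottom): (2,1,4) with a≤c, −a<b≤a
reduced forms (2, 1, 4) vs (2, 1, 4) ⇒ equivalent

yes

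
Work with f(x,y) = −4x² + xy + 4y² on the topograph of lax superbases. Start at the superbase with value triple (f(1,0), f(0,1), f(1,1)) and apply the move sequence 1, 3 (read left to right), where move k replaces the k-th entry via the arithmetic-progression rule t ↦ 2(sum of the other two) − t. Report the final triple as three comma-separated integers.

start (-4,4,1) = (f(1,0),f(0,1),f(1,1))
replace slot 1: 2·(4+1) − (-4) = 14 → (14,4,1)
replace slot 3: 2·(14+4) − 1 = 35 → (14,4,35)

14,4,35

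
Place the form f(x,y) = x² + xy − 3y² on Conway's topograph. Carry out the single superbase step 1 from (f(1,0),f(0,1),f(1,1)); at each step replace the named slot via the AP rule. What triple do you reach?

start (1,-3,-1) = (f(1,0),f(0,1),f(1,1))
replace slot 1: 2·((-3)+(-1)) − 1 = -9 → (-9,-3,-1)

-9,-3,-1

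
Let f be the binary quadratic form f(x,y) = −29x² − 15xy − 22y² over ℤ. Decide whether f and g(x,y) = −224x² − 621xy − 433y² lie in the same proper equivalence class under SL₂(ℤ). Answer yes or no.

D₁ = -2327, D₂ = -2327
f is negative-definite; reduce −f:
−f: flip: (29,15,22)→(22,-15,29)
−f: reduced (well bottom): (22,-15,29) with a≤c, −a<b≤a
flip sign back: reduced form of f is (-22,15,-29)
g is negative-definite; reduce −g:
−g: translate: b→173 (≡621 mod 448), so (224,621,433)→(224,173,36)
−g: flip: (224,173,36)→(36,-173,224)
−g: translate: b→-29 (≡-173 mod 72), so (36,-173,224)→(36,-29,22)
−g: flip: (36,-29,22)→(22,29,36)
−g: translate: b→-15 (≡29 mod 44), so (22,29,36)→(22,-15,29)
−g: reduced (well bottom): (22,-15,29) with a≤c, −a<b≤a
flip sign back: reduced form of g is (-22,15,-29)
reduced forms (-22, 15, -29) vs (-22, 15, -29) ⇒ equivalent

yes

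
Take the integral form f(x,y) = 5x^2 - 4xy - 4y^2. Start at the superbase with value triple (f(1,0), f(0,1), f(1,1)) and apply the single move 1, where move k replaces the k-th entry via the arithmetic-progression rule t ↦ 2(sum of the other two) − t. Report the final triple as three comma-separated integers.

start (5,-4,-3) = (f(1,0),f(0,1),f(1,1))
replace slot 1: 2·((-4)+(-3)) − 5 = -19 → (-19,-4,-3)

-19,-4,-3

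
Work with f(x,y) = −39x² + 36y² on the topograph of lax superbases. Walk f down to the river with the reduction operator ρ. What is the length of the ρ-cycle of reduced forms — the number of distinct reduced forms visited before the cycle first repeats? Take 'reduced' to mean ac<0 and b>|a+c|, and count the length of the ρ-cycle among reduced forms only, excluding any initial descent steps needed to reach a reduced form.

D = 5616, ⌊√D⌋ = 74
descent: ρ → (36,72,-3)  [lands on river]
river: ρ → (-3,72,36)
ρ-cycle length = 2 (tail of 1 descent step not counted)

2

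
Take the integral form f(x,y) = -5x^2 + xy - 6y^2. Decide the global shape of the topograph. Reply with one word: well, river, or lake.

D = b²−4ac = 1² − 4·(-5)·(-6) = -119
D < 0 ⇒ definite ⇒ every region one sign ⇒ single well

well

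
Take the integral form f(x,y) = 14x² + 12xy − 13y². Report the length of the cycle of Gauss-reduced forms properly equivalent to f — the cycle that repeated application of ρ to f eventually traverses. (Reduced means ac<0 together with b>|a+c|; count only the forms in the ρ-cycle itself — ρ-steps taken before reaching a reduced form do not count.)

D = 872, ⌊√D⌋ = 29
river: ρ → (-13,14,13)
river: ρ → (13,12,-14)
river: ρ → (-14,16,11)
river: ρ → (11,28,-2)
river: ρ → (-2,28,11)
river: ρ → (11,16,-14)
river: ρ → (-14,12,13)
river: ρ → (13,14,-13)
river: ρ → (-13,12,14)
river: ρ → (14,16,-11)
river: ρ → (-11,28,2)
river: ρ → (2,28,-11)
river: ρ → (-11,16,14)
river: ρ → (14,12,-13)
ρ-cycle length = 14 (tail of 0 descent steps not counted)

14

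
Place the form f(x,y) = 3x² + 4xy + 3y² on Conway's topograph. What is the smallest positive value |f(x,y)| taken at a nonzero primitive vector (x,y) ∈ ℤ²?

translate: b→-2 (≡4 mod 6), so (3,4,3)→(3,-2,2)
flip: (3,-2,2)→(2,2,3)
reduced (well bottom): (2,2,3) with a≤c, −a<b≤a
well minimum = a = 2

2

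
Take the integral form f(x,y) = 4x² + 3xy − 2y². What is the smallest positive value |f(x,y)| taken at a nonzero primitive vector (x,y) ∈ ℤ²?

river: ρ → (-2,5,2)
river: ρ → (2,3,-4)
river: ρ → (-4,5,1)
river: ρ → (1,5,-4)
river: ρ → (-4,3,2)
river: ρ → (2,5,-2)
river: ρ → (-2,3,4)
river: ρ → (4,5,-1)
river: ρ → (-1,5,4)
river: ρ → (4,3,-2)
closes: descent 0, river 10
min |a| on river = 1

1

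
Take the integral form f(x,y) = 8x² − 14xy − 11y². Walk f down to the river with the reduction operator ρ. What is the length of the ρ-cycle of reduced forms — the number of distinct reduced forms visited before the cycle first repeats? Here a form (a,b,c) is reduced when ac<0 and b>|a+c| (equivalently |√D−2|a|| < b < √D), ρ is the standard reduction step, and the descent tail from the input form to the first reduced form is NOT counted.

D = 548, ⌊√D⌋ = 23
descent: ρ → (-11,14,8)  [lands on river]
river: ρ → (8,18,-7)
river: ρ → (-7,10,16)
river: ρ → (16,22,-1)
river: ρ → (-1,22,16)
river: ρ → (16,10,-7)
river: ρ → (-7,18,8)
river: ρ → (8,14,-11)
river: ρ → (-11,8,11)
river: ρ → (11,14,-8)
river: ρ → (-8,18,7)
river: ρ → (7,10,-16)
river: ρ → (-16,22,1)
river: ρ → (1,22,-16)
river: ρ → (-16,10,7)
river: ρ → (7,18,-8)
river: ρ → (-8,14,11)
river: ρ → (11,8,-11)
ρ-cycle length = 18 (tail of 1 descent step not counted)

18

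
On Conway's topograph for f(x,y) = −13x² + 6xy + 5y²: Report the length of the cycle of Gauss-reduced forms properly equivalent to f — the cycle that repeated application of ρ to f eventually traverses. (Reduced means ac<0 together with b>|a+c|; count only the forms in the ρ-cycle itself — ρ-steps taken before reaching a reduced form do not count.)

D = 296, ⌊√D⌋ = 17
descent: ρ → (5,14,-5)  [lands on river]
river: ρ → (-5,16,2)
river: ρ → (2,16,-5)
river: ρ → (-5,14,5)
river: ρ → (5,16,-2)
river: ρ → (-2,16,5)
ρ-cycle length = 6 (tail of 1 descent step not counted)

6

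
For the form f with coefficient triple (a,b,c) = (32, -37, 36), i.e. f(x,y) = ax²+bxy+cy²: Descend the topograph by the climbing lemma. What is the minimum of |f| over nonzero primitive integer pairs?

translate: b→27 (≡-37 mod 64), so (32,-37,36)→(32,27,31)
flip: (32,27,31)→(31,-27,32)
reduced (well bottom): (31,-27,32) with a≤c, −a<b≤a
well minimum = a = 31

31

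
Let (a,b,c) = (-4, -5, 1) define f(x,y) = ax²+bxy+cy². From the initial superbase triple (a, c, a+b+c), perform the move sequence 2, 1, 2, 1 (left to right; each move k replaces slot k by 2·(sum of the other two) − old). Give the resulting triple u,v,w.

start (-4,1,-8) = (f(1,0),f(0,1),f(1,1))
replace slot 2: 2·((-4)+(-8)) − 1 = -25 → (-4,-25,-8)
replace slot 1: 2·((-25)+(-8)) − (-4) = -62 → (-62,-25,-8)
replace slot 2: 2·((-62)+(-8)) − (-25) = -115 → (-62,-115,-8)
replace slot 1: 2·((-115)+(-8)) − (-62) = -184 → (-184,-115,-8)

-184,-115,-8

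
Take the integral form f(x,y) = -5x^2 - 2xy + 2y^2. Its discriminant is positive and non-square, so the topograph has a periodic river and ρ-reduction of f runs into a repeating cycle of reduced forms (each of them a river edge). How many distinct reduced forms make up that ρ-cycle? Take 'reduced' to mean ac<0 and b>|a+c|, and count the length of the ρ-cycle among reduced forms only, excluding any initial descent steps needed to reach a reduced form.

D = 44, ⌊√D⌋ = 6
descent: ρ → (2,6,-1)  [lands on river]
river: ρ → (-1,6,2)
ρ-cycle length = 2 (tail of 1 descent step not counted)

2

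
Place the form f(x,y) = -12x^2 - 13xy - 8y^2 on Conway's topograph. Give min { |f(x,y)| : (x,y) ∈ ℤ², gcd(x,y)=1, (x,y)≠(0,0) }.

translate: b→-11 (≡13 mod 24), so (12,13,8)→(12,-11,7)
flip: (12,-11,7)→(7,11,12)
translate: b→-3 (≡11 mod 14), so (7,11,12)→(7,-3,8)
reduced (well bottom): (7,-3,8) with a≤c, −a<b≤a
well minimum |f| = |-7| = 7 (negative-definite)

7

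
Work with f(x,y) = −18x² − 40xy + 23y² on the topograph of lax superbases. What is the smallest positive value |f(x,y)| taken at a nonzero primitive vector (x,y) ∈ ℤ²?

descent: ρ → (23,40,-18)  [lands on river]
river: ρ → (-18,32,31)
river: ρ → (31,30,-19)
river: ρ → (-19,46,15)
river: ρ → (15,44,-22)
river: ρ → (-22,44,15)
river: ρ → (15,46,-19)
river: ρ → (-19,30,31)
river: ρ → (31,32,-18)
river: ρ → (-18,40,23)
river: ρ → (23,52,-6)
river: ρ → (-6,56,5)
river: ρ → (5,54,-17)
river: ρ → (-17,48,14)
river: ρ → (14,36,-35)
river: ρ → (-35,34,15)
river: ρ → (15,56,-2)
river: ρ → (-2,56,15)
river: ρ → (15,34,-35)
river: ρ → (-35,36,14)
river: ρ → (14,48,-17)
river: ρ → (-17,54,5)
river: ρ → (5,56,-6)
river: ρ → (-6,52,23)
closes: descent 1, river 24
min |a| on river = 2

2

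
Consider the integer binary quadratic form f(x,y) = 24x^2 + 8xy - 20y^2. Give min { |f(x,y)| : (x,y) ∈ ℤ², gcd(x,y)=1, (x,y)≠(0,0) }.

river: ρ → (-20,32,12)
river: ρ → (12,40,-8)
river: ρ → (-8,40,12)
river: ρ → (12,32,-20)
river: ρ → (-20,8,24)
river: ρ → (24,40,-4)
river: ρ → (-4,40,24)
river: ρ → (24,8,-20)
closes: descent 0, river 8
min |a| on river = 4

4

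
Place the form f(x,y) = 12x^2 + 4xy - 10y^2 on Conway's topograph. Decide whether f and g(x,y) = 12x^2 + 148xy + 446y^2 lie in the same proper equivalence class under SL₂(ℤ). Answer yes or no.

D₁ = 496, D₂ = 496
river cycle of f (length 8): (-10, 16, 6), (6, 20, -4), (-4, 20, 6), (6, 16, -10), (-10, 4, 12), (12, 20, -2), (-2, 20, 12), (12, 4, -10)
river cycle of g (length 8): (12, 4, -10), (-10, 16, 6), (6, 20, -4), (-4, 20, 6), (6, 16, -10), (-10, 4, 12), (12, 20, -2), (-2, 20, 12)
cycles coincide ⇒ equivalent

yes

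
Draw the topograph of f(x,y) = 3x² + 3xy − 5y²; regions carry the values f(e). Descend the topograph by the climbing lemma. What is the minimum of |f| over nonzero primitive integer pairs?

river: ρ → (-5,7,1)
river: ρ → (1,7,-5)
river: ρ → (-5,3,3)
river: ρ → (3,3,-5)
closes: descent 0, river 4
min |a| on river = 1

1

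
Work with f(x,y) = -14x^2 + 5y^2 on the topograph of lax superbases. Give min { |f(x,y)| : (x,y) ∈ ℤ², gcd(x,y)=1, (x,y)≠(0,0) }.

descent: ρ → (5,10,-9)  [lands on river]
river: ρ → (-9,8,6)
river: ρ → (6,16,-1)
river: ρ → (-1,16,6)
river: ρ → (6,8,-9)
river: ρ → (-9,10,5)
closes: descent 1, river 6
min |a| on river = 1

1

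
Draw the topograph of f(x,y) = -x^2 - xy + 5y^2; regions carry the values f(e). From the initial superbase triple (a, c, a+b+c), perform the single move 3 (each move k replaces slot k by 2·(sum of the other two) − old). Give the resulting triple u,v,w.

start (-1,5,3) = (f(1,0),f(0,1),f(1,1))
replace slot 3: 2·((-1)+5) − 3 = 5 → (-1,5,5)

-1,5,5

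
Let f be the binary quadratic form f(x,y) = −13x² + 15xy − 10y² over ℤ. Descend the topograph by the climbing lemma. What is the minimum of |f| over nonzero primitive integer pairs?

translate: b→11 (≡-15 mod 26), so (13,-15,10)→(13,11,8)
flip: (13,11,8)→(8,-11,13)
translate: b→5 (≡-11 mod 16), so (8,-11,13)→(8,5,10)
reduced (well bottom): (8,5,10) with a≤c, −a<b≤a
well minimum |f| = |-8| = 8 (negative-definite)

8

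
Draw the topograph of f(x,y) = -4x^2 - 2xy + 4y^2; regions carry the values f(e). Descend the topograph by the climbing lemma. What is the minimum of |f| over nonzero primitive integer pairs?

descent: ρ → (4,2,-4)  [lands on river]
river: ρ → (-4,6,2)
river: ρ → (2,6,-4)
river: ρ → (-4,2,4)
river: ρ → (4,6,-2)
river: ρ → (-2,6,4)
closes: descent 1, river 6
min |a| on river = 2

2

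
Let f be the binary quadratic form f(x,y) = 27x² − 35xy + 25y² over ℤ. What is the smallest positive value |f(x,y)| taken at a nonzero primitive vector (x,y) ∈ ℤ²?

translate: b→19 (≡-35 mod 54), so (27,-35,25)→(27,19,17)
flip: (27,19,17)→(17,-19,27)
translate: b→15 (≡-19 mod 34), so (17,-19,27)→(17,15,25)
reduced (well bottom): (17,15,25) with a≤c, −a<b≤a
well minimum = a = 17

17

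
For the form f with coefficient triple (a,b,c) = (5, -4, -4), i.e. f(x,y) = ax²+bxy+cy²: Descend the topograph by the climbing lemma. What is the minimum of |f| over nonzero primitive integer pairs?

descent: ρ → (-4,4,5)  [lands on river]
river: ρ → (5,6,-3)
river: ρ → (-3,6,5)
river: ρ → (5,4,-4)
closes: descent 1, river 4
min |a| on river = 3

3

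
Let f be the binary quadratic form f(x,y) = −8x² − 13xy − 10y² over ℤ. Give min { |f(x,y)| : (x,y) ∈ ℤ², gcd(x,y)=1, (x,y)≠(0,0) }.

translate: b→-3 (≡13 mod 16), so (8,13,10)→(8,-3,5)
flip: (8,-3,5)→(5,3,8)
reduced (well bottom): (5,3,8) with a≤c, −a<b≤a
well minimum |f| = |-5| = 5 (negative-definite)

5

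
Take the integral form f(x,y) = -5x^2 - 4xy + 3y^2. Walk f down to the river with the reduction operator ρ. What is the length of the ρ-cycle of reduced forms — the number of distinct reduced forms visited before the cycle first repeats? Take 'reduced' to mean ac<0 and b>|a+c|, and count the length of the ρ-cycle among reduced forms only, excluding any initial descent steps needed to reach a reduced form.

D = 76, ⌊√D⌋ = 8
descent: ρ → (3,4,-5)  [lands on river]
river: ρ → (-5,6,2)
river: ρ → (2,6,-5)
river: ρ → (-5,4,3)
river: ρ → (3,8,-1)
river: ρ → (-1,8,3)
ρ-cycle length = 6 (tail of 1 descent step not counted)

6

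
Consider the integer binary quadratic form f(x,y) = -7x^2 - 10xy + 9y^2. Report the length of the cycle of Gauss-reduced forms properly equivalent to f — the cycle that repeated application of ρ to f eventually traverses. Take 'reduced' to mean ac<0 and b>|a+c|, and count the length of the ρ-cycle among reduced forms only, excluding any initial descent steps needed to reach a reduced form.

D = 352, ⌊√D⌋ = 18
descent: ρ → (9,10,-7)  [lands on river]
river: ρ → (-7,18,1)
river: ρ → (1,18,-7)
river: ρ → (-7,10,9)
river: ρ → (9,8,-8)
river: ρ → (-8,8,9)
ρ-cycle length = 6 (tail of 1 descent step not counted)

6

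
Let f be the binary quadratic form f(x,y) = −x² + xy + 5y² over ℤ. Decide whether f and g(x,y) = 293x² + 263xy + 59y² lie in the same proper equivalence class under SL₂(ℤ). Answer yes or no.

D₁ = 21, D₂ = 21
river cycle of f (length 2): (-1, 3, 3), (3, 3, -1)
river cycle of g (length 2): (3, 3, -1), (-1, 3, 3)
cycles coincide ⇒ equivalent

yes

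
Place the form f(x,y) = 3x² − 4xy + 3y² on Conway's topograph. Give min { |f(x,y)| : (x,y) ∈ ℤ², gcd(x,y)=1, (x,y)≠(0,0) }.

translate: b→2 (≡-4 mod 6), so (3,-4,3)→(3,2,2)
flip: (3,2,2)→(2,-2,3)
translate: b→2 (≡-2 mod 4), so (2,-2,3)→(2,2,3)
reduced (well bottom): (2,2,3) with a≤c, −a<b≤a
well minimum = a = 2

2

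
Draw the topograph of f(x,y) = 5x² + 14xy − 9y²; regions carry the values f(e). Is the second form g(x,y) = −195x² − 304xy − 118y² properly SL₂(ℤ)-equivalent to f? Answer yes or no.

D₁ = 376, D₂ = 376
river cycle of f (length 16): (-9, 4, 10), (10, 16, -3), (-3, 14, 15), (15, 16, -2), (-2, 16, 15), (15, 14, -3), (-3, 16, 10), (10, 4, -9), (-9, 14, 5), (5, 16, -6), … (6 more)
river cycle of g (length 16): (-9, 4, 10), (10, 16, -3), (-3, 14, 15), (15, 16, -2), (-2, 16, 15), (15, 14, -3), (-3, 16, 10), (10, 4, -9), (-9, 14, 5), (5, 16, -6), … (6 more)
cycles coincide ⇒ equivalent

yes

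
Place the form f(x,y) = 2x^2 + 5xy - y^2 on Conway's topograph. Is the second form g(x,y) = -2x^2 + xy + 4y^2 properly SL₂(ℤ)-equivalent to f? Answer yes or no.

D₁ = 33, D₂ = 33
river cycle of f (length 4): (-1, 5, 2), (2, 3, -3), (-3, 3, 2), (2, 5, -1)
river cycle of g (length 4): (-2, 5, 1), (1, 5, -2), (-2, 3, 3), (3, 3, -2)
cycles differ ⇒ inequivalent

no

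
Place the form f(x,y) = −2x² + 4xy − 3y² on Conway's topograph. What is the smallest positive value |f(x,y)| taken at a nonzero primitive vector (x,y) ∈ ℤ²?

translate: b→0 (≡-4 mod 4), so (2,-4,3)→(2,0,1)
flip: (2,0,1)→(1,0,2)
reduced (well bottom): (1,0,2) with a≤c, −a<b≤a
well minimum |f| = |-1| = 1 (negative-definite)

1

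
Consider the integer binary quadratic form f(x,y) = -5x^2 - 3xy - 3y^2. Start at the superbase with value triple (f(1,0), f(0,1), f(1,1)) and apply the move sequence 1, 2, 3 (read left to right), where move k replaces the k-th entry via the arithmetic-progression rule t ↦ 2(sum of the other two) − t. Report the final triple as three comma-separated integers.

start (-5,-3,-11) = (f(1,0),f(0,1),f(1,1))
replace slot 1: 2·((-3)+(-11)) − (-5) = -23 → (-23,-3,-11)
replace slot 2: 2·((-23)+(-11)) − (-3) = -65 → (-23,-65,-11)
replace slot 3: 2·((-23)+(-65)) − (-11) = -165 → (-23,-65,-165)

-23,-65,-165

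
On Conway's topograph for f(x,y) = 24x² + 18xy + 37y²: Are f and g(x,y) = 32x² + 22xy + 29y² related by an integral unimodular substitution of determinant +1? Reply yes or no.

D₁ = -3228, D₂ = -3228
f: reduced (well bottom): (24,18,37) with a≤c, −a<b≤a
g: flip: (32,22,29)→(29,-22,32)
g: reduced (well bottom): (29,-22,32) with a≤c, −a<b≤a
reduced forms (24, 18, 37) vs (29, -22, 32) ⇒ inequivalent

no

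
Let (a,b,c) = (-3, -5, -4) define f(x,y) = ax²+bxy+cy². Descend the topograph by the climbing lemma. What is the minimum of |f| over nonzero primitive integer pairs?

translate: b→-1 (≡5 mod 6), so (3,5,4)→(3,-1,2)
flip: (3,-1,2)→(2,1,3)
reduced (well bottom): (2,1,3) with a≤c, −a<b≤a
well minimum |f| = |-2| = 2 (negative-definite)

2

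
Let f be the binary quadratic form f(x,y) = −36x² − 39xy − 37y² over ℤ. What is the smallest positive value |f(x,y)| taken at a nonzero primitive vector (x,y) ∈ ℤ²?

translate: b→-33 (≡39 mod 72), so (36,39,37)→(36,-33,34)
flip: (36,-33,34)→(34,33,36)
reduced (well bottom): (34,33,36) with a≤c, −a<b≤a
well minimum |f| = |-34| = 34 (negative-definite)

34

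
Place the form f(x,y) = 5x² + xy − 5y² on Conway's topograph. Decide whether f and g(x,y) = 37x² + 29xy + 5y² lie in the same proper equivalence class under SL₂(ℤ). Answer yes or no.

D₁ = 101, D₂ = 101
river cycle of f (length 6): (-5, 9, 1), (1, 9, -5), (-5, 1, 5), (5, 9, -1), (-1, 9, 5), (5, 1, -5)
river cycle of g (length 6): (5, 1, -5), (-5, 9, 1), (1, 9, -5), (-5, 1, 5), (5, 9, -1), (-1, 9, 5)
cycles coincide ⇒ equivalent

yes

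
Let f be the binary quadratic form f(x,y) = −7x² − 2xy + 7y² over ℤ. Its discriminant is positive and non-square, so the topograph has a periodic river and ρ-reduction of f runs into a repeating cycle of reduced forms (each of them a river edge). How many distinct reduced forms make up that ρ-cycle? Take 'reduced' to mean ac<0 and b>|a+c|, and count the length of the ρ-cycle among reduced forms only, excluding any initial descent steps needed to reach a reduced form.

D = 200, ⌊√D⌋ = 14
descent: ρ → (7,2,-7)  [lands on river]
river: ρ → (-7,12,2)
river: ρ → (2,12,-7)
river: ρ → (-7,2,7)
river: ρ → (7,12,-2)
river: ρ → (-2,12,7)
ρ-cycle length = 6 (tail of 1 descent step not counted)

6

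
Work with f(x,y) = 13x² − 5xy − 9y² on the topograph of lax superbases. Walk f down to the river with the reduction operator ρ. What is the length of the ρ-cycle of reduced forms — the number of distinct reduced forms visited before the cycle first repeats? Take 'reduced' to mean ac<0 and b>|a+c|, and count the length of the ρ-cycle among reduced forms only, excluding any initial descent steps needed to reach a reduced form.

D = 493, ⌊√D⌋ = 22
descent: ρ → (-9,5,13)  [lands on river]
river: ρ → (13,21,-1)
river: ρ → (-1,21,13)
river: ρ → (13,5,-9)
river: ρ → (-9,13,9)
river: ρ → (9,5,-13)
river: ρ → (-13,21,1)
river: ρ → (1,21,-13)
river: ρ → (-13,5,9)
river: ρ → (9,13,-9)
ρ-cycle length = 10 (tail of 1 descent step not counted)

10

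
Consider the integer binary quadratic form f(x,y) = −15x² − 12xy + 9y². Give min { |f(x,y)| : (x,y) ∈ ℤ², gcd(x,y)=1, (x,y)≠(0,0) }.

descent: ρ → (9,12,-15)  [lands on river]
river: ρ → (-15,18,6)
river: ρ → (6,18,-15)
river: ρ → (-15,12,9)
river: ρ → (9,24,-3)
river: ρ → (-3,24,9)
closes: descent 1, river 6
min |a| on river = 3

3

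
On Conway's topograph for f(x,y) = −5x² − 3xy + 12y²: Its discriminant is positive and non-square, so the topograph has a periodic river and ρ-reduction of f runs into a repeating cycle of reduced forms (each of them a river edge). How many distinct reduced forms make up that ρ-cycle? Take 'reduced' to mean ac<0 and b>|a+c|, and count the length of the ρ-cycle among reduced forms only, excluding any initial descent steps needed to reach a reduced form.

D = 249, ⌊√D⌋ = 15
descent: ρ → (12,3,-5)
descent: ρ → (-5,7,10)  [lands on river]
river: ρ → (10,13,-2)
river: ρ → (-2,15,3)
river: ρ → (3,15,-2)
river: ρ → (-2,13,10)
river: ρ → (10,7,-5)
river: ρ → (-5,13,4)
river: ρ → (4,11,-8)
river: ρ → (-8,5,7)
river: ρ → (7,9,-6)
river: ρ → (-6,15,1)
river: ρ → (1,15,-6)
river: ρ → (-6,9,7)
river: ρ → (7,5,-8)
river: ρ → (-8,11,4)
river: ρ → (4,13,-5)
ρ-cycle length = 16 (tail of 2 descent steps not counted)

16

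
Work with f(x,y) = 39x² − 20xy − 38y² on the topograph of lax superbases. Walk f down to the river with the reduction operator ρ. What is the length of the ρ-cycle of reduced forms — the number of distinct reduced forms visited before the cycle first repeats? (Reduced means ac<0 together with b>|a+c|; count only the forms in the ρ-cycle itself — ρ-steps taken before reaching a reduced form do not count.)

D = 6328, ⌊√D⌋ = 79
descent: ρ → (-38,20,39)  [lands on river]
river: ρ → (39,58,-19)
river: ρ → (-19,56,42)
river: ρ → (42,28,-33)
river: ρ → (-33,38,37)
river: ρ → (37,36,-34)
river: ρ → (-34,32,39)
river: ρ → (39,46,-27)
river: ρ → (-27,62,23)
river: ρ → (23,76,-6)
river: ρ → (-6,68,71)
river: ρ → (71,74,-3)
river: ρ → (-3,76,46)
river: ρ → (46,16,-33)
river: ρ → (-33,50,29)
river: ρ → (29,66,-17)
river: ρ → (-17,70,21)
river: ρ → (21,56,-38)
ρ-cycle length = 18 (tail of 1 descent step not counted)

18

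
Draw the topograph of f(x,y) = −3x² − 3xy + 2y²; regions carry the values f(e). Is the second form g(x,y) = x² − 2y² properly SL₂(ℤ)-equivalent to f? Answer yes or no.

D₁ = 33, D₂ = 8
discriminants differ ⇒ not SL₂(ℤ)-equivalent

no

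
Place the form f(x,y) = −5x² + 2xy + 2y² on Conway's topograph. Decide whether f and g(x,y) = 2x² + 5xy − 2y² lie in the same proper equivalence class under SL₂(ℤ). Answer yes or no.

D₁ = 44, D₂ = 41
discriminants differ ⇒ not SL₂(ℤ)-equivalent

no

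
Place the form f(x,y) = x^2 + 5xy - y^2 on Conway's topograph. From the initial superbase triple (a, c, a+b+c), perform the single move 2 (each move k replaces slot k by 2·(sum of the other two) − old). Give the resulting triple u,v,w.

start (1,-1,5) = (f(1,0),f(0,1),f(1,1))
replace slot 2: 2·(1+5) − (-1) = 13 → (1,13,5)

1,13,5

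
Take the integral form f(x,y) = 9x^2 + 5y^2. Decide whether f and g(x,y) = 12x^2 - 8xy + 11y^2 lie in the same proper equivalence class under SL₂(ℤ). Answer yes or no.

D₁ = -180, D₂ = -464
discriminants differ ⇒ not SL₂(ℤ)-equivalent

no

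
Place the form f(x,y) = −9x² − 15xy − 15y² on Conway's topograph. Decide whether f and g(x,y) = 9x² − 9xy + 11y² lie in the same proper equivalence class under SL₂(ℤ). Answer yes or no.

D₁ = -315, D₂ = -315
f is negative-definite; reduce −f:
−f: translate: b→-3 (≡15 mod 18), so (9,15,15)→(9,-3,9)
−f: flip: (9,-3,9)→(9,3,9)
−f: reduced (well bottom): (9,3,9) with a≤c, −a<b≤a
flip sign back: reduced form of f is (-9,-3,-9)
g: translate: b→9 (≡-9 mod 18), so (9,-9,11)→(9,9,11)
g: reduced (well bottom): (9,9,11) with a≤c, −a<b≤a
reduced forms (-9, -3, -9) vs (9, 9, 11) ⇒ inequivalent

no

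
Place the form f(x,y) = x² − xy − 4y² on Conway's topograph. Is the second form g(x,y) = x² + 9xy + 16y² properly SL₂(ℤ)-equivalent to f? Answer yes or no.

D₁ = 17, D₂ = 17
river cycle of f (length 6): (1, 3, -2), (-2, 1, 2), (2, 3, -1), (-1, 3, 2), (2, 1, -2), (-2, 3, 1)
river cycle of g (length 6): (1, 3, -2), (-2, 1, 2), (2, 3, -1), (-1, 3, 2), (2, 1, -2), (-2, 3, 1)
cycles coincide ⇒ equivalent

yes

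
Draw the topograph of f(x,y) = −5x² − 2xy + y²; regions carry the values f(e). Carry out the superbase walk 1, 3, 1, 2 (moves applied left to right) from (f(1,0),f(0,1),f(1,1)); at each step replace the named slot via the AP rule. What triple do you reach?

start (-5,1,-6) = (f(1,0),f(0,1),f(1,1))
replace slot 1: 2·(1+(-6)) − (-5) = -5 → (-5,1,-6)
replace slot 3: 2·((-5)+1) − (-6) = -2 → (-5,1,-2)
replace slot 1: 2·(1+(-2)) − (-5) = 3 → (3,1,-2)
replace slot 2: 2·(3+(-2)) − 1 = 1 → (3,1,-2)

3,1,-2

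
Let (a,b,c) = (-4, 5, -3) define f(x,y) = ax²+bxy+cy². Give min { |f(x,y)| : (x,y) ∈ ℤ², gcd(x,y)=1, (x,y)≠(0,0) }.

translate: b→3 (≡-5 mod 8), so (4,-5,3)→(4,3,2)
flip: (4,3,2)→(2,-3,4)
translate: b→1 (≡-3 mod 4), so (2,-3,4)→(2,1,3)
reduced (well bottom): (2,1,3) with a≤c, −a<b≤a
well minimum |f| = |-2| = 2 (negative-definite)

2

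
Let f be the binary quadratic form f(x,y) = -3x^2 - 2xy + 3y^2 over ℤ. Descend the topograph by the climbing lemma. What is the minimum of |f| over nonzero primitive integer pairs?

descent: ρ → (3,2,-3)  [lands on river]
river: ρ → (-3,4,2)
river: ρ → (2,4,-3)
river: ρ → (-3,2,3)
river: ρ → (3,4,-2)
river: ρ → (-2,4,3)
closes: descent 1, river 6
min |a| on river = 2

2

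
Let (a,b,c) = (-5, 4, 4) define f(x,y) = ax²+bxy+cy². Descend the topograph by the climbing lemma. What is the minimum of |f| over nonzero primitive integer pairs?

river: ρ → (4,4,-5)
river: ρ → (-5,6,3)
river: ρ → (3,6,-5)
river: ρ → (-5,4,4)
closes: descent 0, river 4
min |a| on river = 3

3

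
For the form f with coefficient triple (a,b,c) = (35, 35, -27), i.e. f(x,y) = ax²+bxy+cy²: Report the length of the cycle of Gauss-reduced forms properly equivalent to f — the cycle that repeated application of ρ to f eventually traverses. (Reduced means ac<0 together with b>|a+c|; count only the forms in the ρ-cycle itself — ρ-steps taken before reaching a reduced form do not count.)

D = 5005, ⌊√D⌋ = 70
river: ρ → (-27,19,43)
river: ρ → (43,67,-3)
river: ρ → (-3,65,65)
river: ρ → (65,65,-3)
river: ρ → (-3,67,43)
river: ρ → (43,19,-27)
river: ρ → (-27,35,35)
river: ρ → (35,35,-27)
ρ-cycle length = 8 (tail of 0 descent steps not counted)

8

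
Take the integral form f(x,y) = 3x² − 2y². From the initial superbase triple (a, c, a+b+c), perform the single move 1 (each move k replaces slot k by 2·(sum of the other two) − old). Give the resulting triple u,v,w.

start (3,-2,1) = (f(1,0),f(0,1),f(1,1))
replace slot 1: 2·((-2)+1) − 3 = -5 → (-5,-2,1)

-5,-2,1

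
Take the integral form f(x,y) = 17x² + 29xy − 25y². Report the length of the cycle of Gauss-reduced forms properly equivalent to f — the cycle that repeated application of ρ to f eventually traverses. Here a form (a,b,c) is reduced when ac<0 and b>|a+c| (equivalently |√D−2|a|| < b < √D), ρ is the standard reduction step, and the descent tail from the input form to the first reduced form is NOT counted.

D = 2541, ⌊√D⌋ = 50
river: ρ → (-25,21,21)
river: ρ → (21,21,-25)
river: ρ → (-25,29,17)
river: ρ → (17,39,-15)
river: ρ → (-15,21,35)
river: ρ → (35,49,-1)
river: ρ → (-1,49,35)
river: ρ → (35,21,-15)
river: ρ → (-15,39,17)
river: ρ → (17,29,-25)
ρ-cycle length = 10 (tail of 0 descent steps not counted)

10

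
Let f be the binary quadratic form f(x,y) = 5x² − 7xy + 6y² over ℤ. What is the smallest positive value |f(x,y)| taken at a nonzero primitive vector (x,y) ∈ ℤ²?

translate: b→3 (≡-7 mod 10), so (5,-7,6)→(5,3,4)
flip: (5,3,4)→(4,-3,5)
reduced (well bottom): (4,-3,5) with a≤c, −a<b≤a
well minimum = a = 4

4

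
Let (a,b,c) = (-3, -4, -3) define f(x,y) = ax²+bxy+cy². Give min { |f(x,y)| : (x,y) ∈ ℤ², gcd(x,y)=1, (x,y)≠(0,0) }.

translate: b→-2 (≡4 mod 6), so (3,4,3)→(3,-2,2)
flip: (3,-2,2)→(2,2,3)
reduced (well bottom): (2,2,3) with a≤c, −a<b≤a
well minimum |f| = |-2| = 2 (negative-definite)

2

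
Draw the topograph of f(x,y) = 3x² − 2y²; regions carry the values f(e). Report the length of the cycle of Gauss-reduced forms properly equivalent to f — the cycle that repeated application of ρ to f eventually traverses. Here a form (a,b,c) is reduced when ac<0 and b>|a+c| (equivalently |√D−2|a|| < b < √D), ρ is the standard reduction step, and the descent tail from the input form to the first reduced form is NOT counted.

D = 24, ⌊√D⌋ = 4
descent: ρ → (-2,4,1)  [lands on river]
river: ρ → (1,4,-2)
ρ-cycle length = 2 (tail of 1 descent step not counted)

2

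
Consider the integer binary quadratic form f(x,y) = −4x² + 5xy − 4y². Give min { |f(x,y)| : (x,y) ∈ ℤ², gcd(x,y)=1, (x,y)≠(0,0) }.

translate: b→3 (≡-5 mod 8), so (4,-5,4)→(4,3,3)
flip: (4,3,3)→(3,-3,4)
translate: b→3 (≡-3 mod 6), so (3,-3,4)→(3,3,4)
reduced (well bottom): (3,3,4) with a≤c, −a<b≤a
well minimum |f| = |-3| = 3 (negative-definite)

3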